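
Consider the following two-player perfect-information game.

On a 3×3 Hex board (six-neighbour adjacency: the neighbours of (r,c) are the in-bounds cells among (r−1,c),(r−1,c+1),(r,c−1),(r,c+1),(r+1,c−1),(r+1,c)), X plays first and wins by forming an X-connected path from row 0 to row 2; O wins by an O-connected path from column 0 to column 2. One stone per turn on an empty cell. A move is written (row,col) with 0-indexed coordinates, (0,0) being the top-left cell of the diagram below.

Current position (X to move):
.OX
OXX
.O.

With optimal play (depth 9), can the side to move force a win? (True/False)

X winning at [.OX/OXX/.O.]: True

ply 1, X at .OX/OXX/.O. | (0,0)=+1→XOX/OXX/.O.*; (2,0)=+1→.OX/OXX/XO.; (2,2)=+1→.OX/OXX/.OX
ply 2, O at XOX/OXX/.O. | (2,0)=-1→XOX/OXX/OO.*; (2,2)=-1→XOX/OXX/.OO
ply 3, X at XOX/OXX/OO. | (2,2)=+1→XOX/OXX/OOX*
ply 4: XOX/OXX/OOX is terminal -1 (O); from .OX/OXX/.O. depth 9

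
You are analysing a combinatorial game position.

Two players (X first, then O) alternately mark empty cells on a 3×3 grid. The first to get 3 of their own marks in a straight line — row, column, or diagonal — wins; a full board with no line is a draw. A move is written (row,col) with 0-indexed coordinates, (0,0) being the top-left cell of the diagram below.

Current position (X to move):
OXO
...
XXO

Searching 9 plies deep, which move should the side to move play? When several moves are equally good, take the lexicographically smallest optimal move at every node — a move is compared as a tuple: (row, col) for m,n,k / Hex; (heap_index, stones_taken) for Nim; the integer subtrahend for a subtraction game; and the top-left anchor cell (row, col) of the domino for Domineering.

[OXO/.../XXO] X move#1: (1,0):-1/OXO/X../XXO, (1,1):+1/OXO/.X./XXO*, (1,2):-1/OXO/..X/XXO
[OXO/.X./XXO] end (terminal -1, O#2); searched OXO/.../XXO to 9

X's best at [OXO/.../XXO]: (1,1)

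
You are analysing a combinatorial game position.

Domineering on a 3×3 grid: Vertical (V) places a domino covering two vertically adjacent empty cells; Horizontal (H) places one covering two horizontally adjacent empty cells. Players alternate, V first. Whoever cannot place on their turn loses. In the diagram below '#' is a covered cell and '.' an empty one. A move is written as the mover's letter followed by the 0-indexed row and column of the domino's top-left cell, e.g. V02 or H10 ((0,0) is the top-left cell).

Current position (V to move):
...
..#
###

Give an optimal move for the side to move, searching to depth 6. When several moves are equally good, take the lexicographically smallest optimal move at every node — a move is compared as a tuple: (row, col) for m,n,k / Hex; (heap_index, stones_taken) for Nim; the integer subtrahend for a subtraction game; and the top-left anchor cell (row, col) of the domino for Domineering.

p1 V@[.../..#/###]: V00[#../#.#/###]-1 V01[.#./.##/###]+1*
p2 H@[.#./.##/###] terminal -1; root [.../..#/###] d6

V's best at [.../..#/###]: V01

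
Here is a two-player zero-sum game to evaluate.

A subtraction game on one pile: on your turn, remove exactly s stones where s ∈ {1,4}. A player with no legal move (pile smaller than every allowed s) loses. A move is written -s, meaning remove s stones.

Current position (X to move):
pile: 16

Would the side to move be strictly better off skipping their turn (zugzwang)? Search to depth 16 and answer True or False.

ply 1, X at 16 | -1=+1→15*; -4=+1→12
ply 2, O at 15 | -1=-1→14*; -4=-1→11
ply 3, X at 14 | -1=-1→13; -4=+1→10*
ply 4, O at 10 | -1=-1→9*; -4=-1→6
ply 5, X at 9 | -1=-1→8; -4=+1→5*
ply 6, O at 5 | -1=-1→4*; -4=-1→1
ply 7, X at 4 | -1=-1→3; -4=+1→0*
ply 8: 0 is terminal -1 (O); from 16 depth 16
if X skipped the turn, O would face:
~ ply 1, O at 16 | -1=+1→15*; -4=+1→12
~ ply 2, X at 15 | -1=-1→14*; -4=-1→11
~ ply 3, O at 14 | -1=-1→13; -4=+1→10*
~ ply 4, X at 10 | -1=-1→9*; -4=-1→6
~ ply 5, O at 9 | -1=-1→8; -4=+1→5*
~ ply 6, X at 5 | -1=-1→4*; -4=-1→1
~ ply 7, O at 4 | -1=-1→3; -4=+1→0*
~ ply 8: 0 is terminal -1 (X); from 16 depth 16
compare (X): move=+1 vs pass=-1

zugzwang(16, X) = False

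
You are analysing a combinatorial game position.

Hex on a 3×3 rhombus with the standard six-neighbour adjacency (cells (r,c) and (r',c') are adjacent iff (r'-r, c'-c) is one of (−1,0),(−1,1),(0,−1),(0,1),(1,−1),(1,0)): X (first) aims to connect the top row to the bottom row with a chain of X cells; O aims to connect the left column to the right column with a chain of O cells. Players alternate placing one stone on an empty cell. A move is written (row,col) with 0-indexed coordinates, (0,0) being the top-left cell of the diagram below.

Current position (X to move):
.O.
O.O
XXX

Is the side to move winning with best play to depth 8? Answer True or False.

X winning at [.O./O.O/XXX]: False

ply 1, X at .O./O.O/XXX | (0,0)=-1→XO./O.O/XXX*; (0,2)=-1→.OX/O.O/XXX; (1,1)=-1→.O./OXO/XXX
ply 2, O at XO./O.O/XXX | (0,2)=+1→XOO/O.O/XXX*; (1,1)=+1→XO./OOO/XXX
ply 3: XOO/O.O/XXX is terminal -1 (X); from .O./O.O/XXX depth 8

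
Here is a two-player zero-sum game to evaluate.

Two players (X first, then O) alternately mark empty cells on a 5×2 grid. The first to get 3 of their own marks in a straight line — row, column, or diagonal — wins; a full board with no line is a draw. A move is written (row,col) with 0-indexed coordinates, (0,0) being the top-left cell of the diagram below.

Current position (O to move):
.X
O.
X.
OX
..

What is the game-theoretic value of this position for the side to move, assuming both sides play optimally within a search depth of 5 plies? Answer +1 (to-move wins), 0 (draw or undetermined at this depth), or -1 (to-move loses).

p1 O@[.X/O./X./OX/..]: (0,0)[OX/O./X./OX/..]-1 (1,1)[.X/OO/X./OX/..]+0* (2,1)[.X/O./XO/OX/..]+0 (4,0)[.X/O./X./OX/O.]-1 (4,1)[.X/O./X./OX/.O]+0
p2 X@[.X/OO/X./OX/..]: (0,0)[XX/OO/X./OX/..]+0* (2,1)[.X/OO/XX/OX/..]+0 (4,0)[.X/OO/X./OX/X.]+0 (4,1)[.X/OO/X./OX/.X]+0
p3 O@[XX/OO/X./OX/..]: (2,1)[XX/OO/XO/OX/..]+0* (4,0)[XX/OO/X./OX/O.]+0 (4,1)[XX/OO/X./OX/.O]+0
p4 X@[XX/OO/XO/OX/..]: (4,0)[XX/OO/XO/OX/X.]+0* (4,1)[XX/OO/XO/OX/.X]+0
p5 O@[XX/OO/XO/OX/X.]: (4,1)[XX/OO/XO/OX/XO]+0*
p6 X@[XX/OO/XO/OX/XO] terminal +0; root [.X/O./X./OX/..] d5

value(.X/O./X./OX/.., O) = 0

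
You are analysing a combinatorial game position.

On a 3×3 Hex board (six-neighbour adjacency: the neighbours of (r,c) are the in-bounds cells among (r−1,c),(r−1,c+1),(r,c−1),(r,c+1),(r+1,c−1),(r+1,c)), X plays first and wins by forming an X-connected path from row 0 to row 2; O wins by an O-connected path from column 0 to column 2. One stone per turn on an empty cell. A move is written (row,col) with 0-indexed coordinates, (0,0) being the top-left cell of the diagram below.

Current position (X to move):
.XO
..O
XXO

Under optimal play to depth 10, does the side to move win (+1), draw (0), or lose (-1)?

value(.XO/..O/XXO, X) = +1

ply 1, X at .XO/..O/XXO | (0,0)=+1→XXO/..O/XXO*; (1,0)=+1→.XO/X.O/XXO; (1,1)=+1→.XO/.XO/XXO
ply 2, O at XXO/..O/XXO | (1,0)=-1→XXO/O.O/XXO*; (1,1)=-1→XXO/.OO/XXO
ply 3, X at XXO/O.O/XXO | (1,1)=+1→XXO/OXO/XXO*
ply 4: XXO/OXO/XXO is terminal -1 (O); from .XO/..O/XXO depth 10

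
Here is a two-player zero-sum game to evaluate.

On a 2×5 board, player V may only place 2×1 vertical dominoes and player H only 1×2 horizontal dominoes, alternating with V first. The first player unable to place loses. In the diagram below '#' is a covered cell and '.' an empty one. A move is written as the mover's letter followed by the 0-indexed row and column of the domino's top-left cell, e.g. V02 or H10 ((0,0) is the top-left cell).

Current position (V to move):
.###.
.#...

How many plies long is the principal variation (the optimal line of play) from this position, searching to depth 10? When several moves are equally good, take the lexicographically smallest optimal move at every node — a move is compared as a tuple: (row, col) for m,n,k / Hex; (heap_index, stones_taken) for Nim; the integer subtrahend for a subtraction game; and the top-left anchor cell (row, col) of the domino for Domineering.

[.###./.#...] V move#1: V00:-1/####./##..., V04:+1/.####/.#..#*
[.####/.#..#] H move#2: H12:-1/.####/.####*
[.####/.####] V move#3: V00:+1/#####/#####*
[#####/#####] end (terminal -1, H#4); searched .###./.#... to 10

PV length from [.###./.#...]: 3 plies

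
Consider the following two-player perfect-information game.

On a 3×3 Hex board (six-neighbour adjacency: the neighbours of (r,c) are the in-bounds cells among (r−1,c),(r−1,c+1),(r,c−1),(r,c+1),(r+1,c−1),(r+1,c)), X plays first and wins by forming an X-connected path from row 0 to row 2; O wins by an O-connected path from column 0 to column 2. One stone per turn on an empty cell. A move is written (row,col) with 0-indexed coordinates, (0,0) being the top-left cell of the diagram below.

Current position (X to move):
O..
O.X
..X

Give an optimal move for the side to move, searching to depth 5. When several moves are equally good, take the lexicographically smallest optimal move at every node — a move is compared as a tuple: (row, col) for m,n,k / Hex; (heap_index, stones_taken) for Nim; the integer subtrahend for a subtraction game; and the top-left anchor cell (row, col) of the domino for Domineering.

X's best at [O../O.X/..X]: (0,1)

[O../O.X/..X] X move#1: (0,1):+1/OX./O.X/..X*, (0,2):+1/O.X/O.X/..X, (1,1):+1/O../OXX/..X, (2,0):-1/O../O.X/X.X, (2,1):-1/O../O.X/.XX
[OX./O.X/..X] O move#2: (0,2):-1/OXO/O.X/..X*, (1,1):-1/OX./OOX/..X, (2,0):-1/OX./O.X/O.X, (2,1):-1/OX./O.X/.OX
[OXO/O.X/..X] X move#3: (1,1):+1/OXO/OXX/..X*, (2,0):-1/OXO/O.X/X.X, (2,1):-1/OXO/O.X/.XX
[OXO/OXX/..X] end (terminal -1, O#4); searched O../O.X/..X to 5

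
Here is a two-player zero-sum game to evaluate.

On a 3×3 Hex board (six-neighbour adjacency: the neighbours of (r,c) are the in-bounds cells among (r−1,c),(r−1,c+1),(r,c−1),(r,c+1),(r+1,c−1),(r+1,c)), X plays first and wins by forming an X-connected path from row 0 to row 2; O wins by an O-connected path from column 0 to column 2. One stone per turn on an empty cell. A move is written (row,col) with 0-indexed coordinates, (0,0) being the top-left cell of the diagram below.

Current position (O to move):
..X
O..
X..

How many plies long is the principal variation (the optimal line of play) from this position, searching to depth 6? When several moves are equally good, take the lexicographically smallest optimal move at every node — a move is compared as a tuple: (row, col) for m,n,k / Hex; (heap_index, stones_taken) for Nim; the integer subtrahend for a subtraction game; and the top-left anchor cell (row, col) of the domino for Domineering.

PV length from [..X/O../X..]: 6 plies

ply 1, O at ..X/O../X.. | (0,0)=-1→O.X/O../X..*; (0,1)=-1→.OX/O../X..; (1,1)=-1→..X/OO./X..; (1,2)=-1→..X/O.O/X..; (2,1)=-1→..X/O../XO.; (2,2)=-1→..X/O../X.O
ply 2, X at O.X/O../X.. | (0,1)=+1→OXX/O../X..*; (1,1)=+1→O.X/OX./X..; (1,2)=+1→O.X/O.X/X..; (2,1)=+1→O.X/O../XX.; (2,2)=+1→O.X/O../X.X
ply 3, O at OXX/O../X.. | (1,1)=-1→OXX/OO./X..*; (1,2)=-1→OXX/O.O/X..; (2,1)=-1→OXX/O../XO.; (2,2)=-1→OXX/O../X.O
ply 4, X at OXX/OO./X.. | (1,2)=+1→OXX/OOX/X..*; (2,1)=-1→OXX/OO./XX.; (2,2)=-1→OXX/OO./X.X
ply 5, O at OXX/OOX/X.. | (2,1)=-1→OXX/OOX/XO.*; (2,2)=-1→OXX/OOX/X.O
ply 6, X at OXX/OOX/XO. | (2,2)=+1→OXX/OOX/XOX*
ply 7: OXX/OOX/XOX is terminal -1 (O); from ..X/O../X.. depth 6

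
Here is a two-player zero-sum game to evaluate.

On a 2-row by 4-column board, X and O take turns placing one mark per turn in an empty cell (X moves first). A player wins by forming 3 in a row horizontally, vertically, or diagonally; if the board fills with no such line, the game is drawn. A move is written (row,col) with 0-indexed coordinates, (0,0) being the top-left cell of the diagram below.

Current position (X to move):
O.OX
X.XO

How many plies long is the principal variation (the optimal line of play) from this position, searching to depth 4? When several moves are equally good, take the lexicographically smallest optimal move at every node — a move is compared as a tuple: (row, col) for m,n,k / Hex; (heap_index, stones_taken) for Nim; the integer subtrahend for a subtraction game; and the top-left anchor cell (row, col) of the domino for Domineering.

PV length from [O.OX/X.XO]: 1 ply

p1 X@[O.OX/X.XO]: (0,1)[OXOX/X.XO]+0 (1,1)[O.OX/XXXO]+1*
p2 O@[O.OX/XXXO] terminal -1; root [O.OX/X.XO] d4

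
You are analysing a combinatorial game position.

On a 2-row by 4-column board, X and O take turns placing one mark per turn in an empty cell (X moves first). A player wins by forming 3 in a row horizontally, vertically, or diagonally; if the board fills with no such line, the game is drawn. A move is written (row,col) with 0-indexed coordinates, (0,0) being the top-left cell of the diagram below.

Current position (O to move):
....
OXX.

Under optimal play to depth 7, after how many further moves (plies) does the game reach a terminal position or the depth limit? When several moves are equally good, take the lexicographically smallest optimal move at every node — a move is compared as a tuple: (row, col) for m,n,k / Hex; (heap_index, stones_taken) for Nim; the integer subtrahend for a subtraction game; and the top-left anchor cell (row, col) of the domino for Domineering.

[..../OXX.] O move#1: (0,0):-1/O.../OXX., (0,1):-1/.O../OXX., (0,2):-1/..O./OXX., (0,3):-1/...O/OXX., (1,3):+0/..../OXXO*
[..../OXXO] X move#2: (0,0):+0/X.../OXXO*, (0,1):+0/.X../OXXO, (0,2):+0/..X./OXXO, (0,3):+0/...X/OXXO
[X.../OXXO] O move#3: (0,1):+0/XO../OXXO*, (0,2):+0/X.O./OXXO, (0,3):+0/X..O/OXXO
[XO../OXXO] X move#4: (0,2):+0/XOX./OXXO*, (0,3):+0/XO.X/OXXO
[XOX./OXXO] O move#5: (0,3):+0/XOXO/OXXO*
[XOXO/OXXO] end (terminal +0, X#6); searched ..../OXX. to 7

PV length from [..../OXX.]: 5 plies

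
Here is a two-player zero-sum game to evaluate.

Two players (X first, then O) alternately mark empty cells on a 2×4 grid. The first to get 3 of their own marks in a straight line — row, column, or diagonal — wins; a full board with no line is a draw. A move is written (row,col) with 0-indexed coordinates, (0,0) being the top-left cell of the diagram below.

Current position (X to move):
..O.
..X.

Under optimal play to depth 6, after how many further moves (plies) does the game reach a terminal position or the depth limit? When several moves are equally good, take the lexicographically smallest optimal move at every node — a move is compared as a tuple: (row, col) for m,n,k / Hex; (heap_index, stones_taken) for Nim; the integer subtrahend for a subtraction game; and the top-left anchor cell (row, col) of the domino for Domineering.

p1 X@[..O./..X.]: (0,0)[X.O./..X.]+0 (0,1)[.XO./..X.]+0 (0,3)[..OX/..X.]+0 (1,0)[..O./X.X.]+0 (1,1)[..O./.XX.]+1* (1,3)[..O./..XX]+0
p2 O@[..O./.XX.]: (0,0)[O.O./.XX.]-1* (0,1)[.OO./.XX.]-1 (0,3)[..OO/.XX.]-1 (1,0)[..O./OXX.]-1 (1,3)[..O./.XXO]-1
p3 X@[O.O./.XX.]: (0,1)[OXO./.XX.]+1* (0,3)[O.OX/.XX.]-1 (1,0)[O.O./XXX.]+1 (1,3)[O.O./.XXX]+1
p4 O@[OXO./.XX.]: (0,3)[OXOO/.XX.]-1* (1,0)[OXO./OXX.]-1 (1,3)[OXO./.XXO]-1
p5 X@[OXOO/.XX.]: (1,0)[OXOO/XXX.]+1* (1,3)[OXOO/.XXX]+1
p6 O@[OXOO/XXX.] terminal -1; root [..O./..X.] d6

PV length from [..O./..X.]: 5 plies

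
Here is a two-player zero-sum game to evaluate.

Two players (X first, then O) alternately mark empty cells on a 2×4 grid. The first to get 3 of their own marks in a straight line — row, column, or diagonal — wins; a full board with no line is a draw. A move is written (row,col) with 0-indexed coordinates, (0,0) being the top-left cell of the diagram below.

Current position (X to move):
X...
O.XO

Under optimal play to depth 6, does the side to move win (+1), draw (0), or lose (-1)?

value(X.../O.XO, X) = 0

p1 X@[X.../O.XO]: (0,1)[XX../O.XO]+0* (0,2)[X.X./O.XO]+0 (0,3)[X..X/O.XO]+0 (1,1)[X.../OXXO]+0
p2 O@[XX../O.XO]: (0,2)[XXO./O.XO]+0* (0,3)[XX.O/O.XO]-1 (1,1)[XX../OOXO]-1
p3 X@[XXO./O.XO]: (0,3)[XXOX/O.XO]+0* (1,1)[XXO./OXXO]+0
p4 O@[XXOX/O.XO]: (1,1)[XXOX/OOXO]+0*
p5 X@[XXOX/OOXO] terminal +0; root [X.../O.XO] d6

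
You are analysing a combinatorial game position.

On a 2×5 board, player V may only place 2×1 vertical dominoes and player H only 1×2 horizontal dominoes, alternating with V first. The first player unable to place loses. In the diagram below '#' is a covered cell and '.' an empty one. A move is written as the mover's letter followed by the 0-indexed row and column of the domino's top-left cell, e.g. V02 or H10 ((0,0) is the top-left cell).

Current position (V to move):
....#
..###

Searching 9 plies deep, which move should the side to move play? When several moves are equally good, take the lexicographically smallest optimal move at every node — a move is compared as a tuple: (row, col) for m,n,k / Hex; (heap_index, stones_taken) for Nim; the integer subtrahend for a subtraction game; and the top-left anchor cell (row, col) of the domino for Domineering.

p1 V@[....#/..###]: V00[#...#/#.###]-1 V01[.#..#/.####]+1*
p2 H@[.#..#/.####]: H02[.####/.####]-1*
p3 V@[.####/.####]: V00[#####/#####]+1*
p4 H@[#####/#####] terminal -1; root [....#/..###] d9

V's best at [....#/..###]: V01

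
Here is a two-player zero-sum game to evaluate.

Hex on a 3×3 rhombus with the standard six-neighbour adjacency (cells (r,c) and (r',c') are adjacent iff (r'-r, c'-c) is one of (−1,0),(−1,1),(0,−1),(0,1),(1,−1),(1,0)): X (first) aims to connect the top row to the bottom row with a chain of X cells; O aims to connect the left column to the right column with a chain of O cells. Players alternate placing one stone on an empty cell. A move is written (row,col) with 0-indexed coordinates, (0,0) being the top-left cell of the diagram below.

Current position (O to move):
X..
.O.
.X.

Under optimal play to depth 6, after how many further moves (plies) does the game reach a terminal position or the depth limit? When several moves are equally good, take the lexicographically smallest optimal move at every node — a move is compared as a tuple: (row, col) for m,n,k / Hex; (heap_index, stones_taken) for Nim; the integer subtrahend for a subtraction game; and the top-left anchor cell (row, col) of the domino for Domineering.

PV length from [X../.O./.X.]: 5 plies

[X../.O./.X.] O move#1: (0,1):+1/XO./.O./.X.*, (0,2):+1/X.O/.O./.X., (1,0):+1/X../OO./.X., (1,2):+1/X../.OO/.X., (2,0):+1/X../.O./OX., (2,2):+1/X../.O./.XO
[XO./.O./.X.] X move#2: (0,2):-1/XOX/.O./.X.*, (1,0):-1/XO./XO./.X., (1,2):-1/XO./.OX/.X., (2,0):-1/XO./.O./XX., (2,2):-1/XO./.O./.XX
[XOX/.O./.X.] O move#3: (1,0):-1/XOX/OO./.X., (1,2):+1/XOX/.OO/.X.*, (2,0):-1/XOX/.O./OX., (2,2):-1/XOX/.O./.XO
[XOX/.OO/.X.] X move#4: (1,0):-1/XOX/XOO/.X.*, (2,0):-1/XOX/.OO/XX., (2,2):-1/XOX/.OO/.XX
[XOX/XOO/.X.] O move#5: (2,0):+1/XOX/XOO/OX.*, (2,2):-1/XOX/XOO/.XO
[XOX/XOO/OX.] end (terminal -1, X#6); searched X../.O./.X. to 6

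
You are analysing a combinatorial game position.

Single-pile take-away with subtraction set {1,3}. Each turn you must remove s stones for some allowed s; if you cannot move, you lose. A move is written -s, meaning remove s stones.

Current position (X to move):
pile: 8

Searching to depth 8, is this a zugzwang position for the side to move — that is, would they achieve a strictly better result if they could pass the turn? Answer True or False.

p1 X@[8]: -1[7]-1* -3[5]-1
p2 O@[7]: -1[6]+1* -3[4]+1
p3 X@[6]: -1[5]-1* -3[3]-1
p4 O@[5]: -1[4]+1* -3[2]+1
p5 X@[4]: -1[3]-1* -3[1]-1
p6 O@[3]: -1[2]+1* -3[0]+1
p7 X@[2]: -1[1]-1*
p8 O@[1]: -1[0]+1*
p9 X@[0] terminal -1; root [8] d8
if X skipped the turn, O would face:
~ p1 O@[8]: -1[7]-1* -3[5]-1
~ p2 X@[7]: -1[6]+1* -3[4]+1
~ p3 O@[6]: -1[5]-1* -3[3]-1
~ p4 X@[5]: -1[4]+1* -3[2]+1
~ p5 O@[4]: -1[3]-1* -3[1]-1
~ p6 X@[3]: -1[2]+1* -3[0]+1
~ p7 O@[2]: -1[1]-1*
~ p8 X@[1]: -1[0]+1*
~ p9 O@[0] terminal -1; root [8] d8
compare (X): move=-1 vs pass=+1

zugzwang(8, X) = True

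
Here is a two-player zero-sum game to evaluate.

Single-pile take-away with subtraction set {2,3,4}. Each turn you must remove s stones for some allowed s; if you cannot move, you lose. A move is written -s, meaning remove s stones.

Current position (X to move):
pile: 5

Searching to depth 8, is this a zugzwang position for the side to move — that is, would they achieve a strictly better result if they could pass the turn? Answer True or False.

p1 X@[5]: -2[3]-1 -3[2]-1 -4[1]+1*
p2 O@[1] terminal -1; root [5] d8
pass branch (O moves first from the same position):
  | p1 O@[5]: -2[3]-1 -3[2]-1 -4[1]+1*
  | p2 X@[1] terminal -1; root [5] d8
X moving scores +1; X passing scores -1

zugzwang(5, X) = False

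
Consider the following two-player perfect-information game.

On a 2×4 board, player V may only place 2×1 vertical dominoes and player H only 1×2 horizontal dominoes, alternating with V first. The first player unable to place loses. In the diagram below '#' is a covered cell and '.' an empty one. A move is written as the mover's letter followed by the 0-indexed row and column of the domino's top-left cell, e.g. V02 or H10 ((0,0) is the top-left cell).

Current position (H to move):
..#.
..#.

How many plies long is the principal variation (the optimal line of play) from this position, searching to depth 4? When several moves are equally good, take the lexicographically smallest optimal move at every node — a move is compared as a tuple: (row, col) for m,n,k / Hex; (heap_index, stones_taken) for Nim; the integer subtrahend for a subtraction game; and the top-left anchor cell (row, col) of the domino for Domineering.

ply 1, H at ..#./..#. | H00=+1→###./..#.*; H10=+1→..#./###.
ply 2, V at ###./..#. | V03=-1→####/..##*
ply 3, H at ####/..## | H10=+1→####/####*
ply 4: ####/#### is terminal -1 (V); from ..#./..#. depth 4

PV length from [..#./..#.]: 3 plies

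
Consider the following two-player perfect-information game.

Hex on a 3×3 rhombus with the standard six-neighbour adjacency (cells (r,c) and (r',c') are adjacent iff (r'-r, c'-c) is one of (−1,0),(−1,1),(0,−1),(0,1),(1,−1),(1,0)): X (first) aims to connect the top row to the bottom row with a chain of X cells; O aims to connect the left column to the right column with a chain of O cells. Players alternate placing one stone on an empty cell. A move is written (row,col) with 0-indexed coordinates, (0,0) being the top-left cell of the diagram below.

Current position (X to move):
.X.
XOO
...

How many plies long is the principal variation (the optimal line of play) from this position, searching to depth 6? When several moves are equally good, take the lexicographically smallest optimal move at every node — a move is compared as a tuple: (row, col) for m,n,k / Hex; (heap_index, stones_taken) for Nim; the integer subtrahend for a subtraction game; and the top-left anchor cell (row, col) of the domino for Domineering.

p1 X@[.X./XOO/...]: (0,0)[XX./XOO/...]-1 (0,2)[.XX/XOO/...]-1 (2,0)[.X./XOO/X..]+1* (2,1)[.X./XOO/.X.]-1 (2,2)[.X./XOO/..X]-1
p2 O@[.X./XOO/X..] terminal -1; root [.X./XOO/...] d6

PV length from [.X./XOO/...]: 1 ply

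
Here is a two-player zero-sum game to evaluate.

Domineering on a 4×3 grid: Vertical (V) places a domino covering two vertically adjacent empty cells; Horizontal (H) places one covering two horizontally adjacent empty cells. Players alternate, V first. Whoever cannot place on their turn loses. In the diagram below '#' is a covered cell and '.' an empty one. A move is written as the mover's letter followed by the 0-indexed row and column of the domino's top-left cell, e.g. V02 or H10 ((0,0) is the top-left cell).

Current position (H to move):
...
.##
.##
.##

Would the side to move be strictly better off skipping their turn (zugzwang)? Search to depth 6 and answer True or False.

p1 H@[.../.##/.##/.##]: H00[##./.##/.##/.##]-1* H01[.##/.##/.##/.##]-1
p2 V@[##./.##/.##/.##]: V10[##./###/###/.##]+1* V20[##./.##/###/###]+1
p3 H@[##./###/###/.##] terminal -1; root [.../.##/.##/.##] d6
pass branch (V moves first from the same position):
  | p1 V@[.../.##/.##/.##]: V00[#../###/.##/.##]+1* V10[.../###/###/.##]-1 V20[.../.##/###/###]-1
  | p2 H@[#../###/.##/.##]: H01[###/###/.##/.##]-1*
  | p3 V@[###/###/.##/.##]: V20[###/###/###/###]+1*
  | p4 H@[###/###/###/###] terminal -1; root [.../.##/.##/.##] d6
H moving scores -1; H passing scores -1

zugzwang(.../.##/.##/.##, H) = False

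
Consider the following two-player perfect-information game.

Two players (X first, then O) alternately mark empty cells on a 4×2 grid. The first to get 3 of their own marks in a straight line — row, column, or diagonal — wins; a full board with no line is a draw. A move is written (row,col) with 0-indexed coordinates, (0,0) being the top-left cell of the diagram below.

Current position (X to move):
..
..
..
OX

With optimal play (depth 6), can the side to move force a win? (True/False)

ply 1, X at ../../../OX | (0,0)=+0→X./../../OX*; (0,1)=+0→.X/../../OX; (1,0)=+0→../X./../OX; (1,1)=+0→../.X/../OX; (2,0)=+0→../../X./OX; (2,1)=+0→../../.X/OX
ply 2, O at X./../../OX | (0,1)=+0→XO/../../OX*; (1,0)=+0→X./O./../OX; (1,1)=+0→X./.O/../OX; (2,0)=+0→X./../O./OX; (2,1)=+0→X./../.O/OX
ply 3, X at XO/../../OX | (1,0)=+0→XO/X./../OX*; (1,1)=+0→XO/.X/../OX; (2,0)=+0→XO/../X./OX; (2,1)=+0→XO/../.X/OX
ply 4, O at XO/X./../OX | (1,1)=-1→XO/XO/../OX; (2,0)=+0→XO/X./O./OX*; (2,1)=-1→XO/X./.O/OX
ply 5, X at XO/X./O./OX | (1,1)=+0→XO/XX/O./OX*; (2,1)=+0→XO/X./OX/OX
ply 6, O at XO/XX/O./OX | (2,1)=+0→XO/XX/OO/OX*
ply 7: XO/XX/OO/OX is terminal +0 (X); from ../../../OX depth 6

X winning at [../../../OX]: False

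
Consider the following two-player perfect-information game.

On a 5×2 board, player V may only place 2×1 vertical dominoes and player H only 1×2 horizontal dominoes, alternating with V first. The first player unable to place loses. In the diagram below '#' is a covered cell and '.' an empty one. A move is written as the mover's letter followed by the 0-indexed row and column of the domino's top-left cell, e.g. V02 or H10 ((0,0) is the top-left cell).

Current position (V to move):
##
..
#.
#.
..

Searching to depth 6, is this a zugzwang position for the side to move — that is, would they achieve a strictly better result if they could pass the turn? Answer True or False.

[##/../#./#./..] V move#1: V11:-1/##/.#/##/#./..*, V21:-1/##/../##/##/.., V31:-1/##/../#./##/.#
[##/.#/##/#./..] H move#2: H40:+1/##/.#/##/#./##*
[##/.#/##/#./##] end (terminal -1, V#3); searched ##/../#./#./.. to 6
pass branch (H moves first from the same position):
  | [##/../#./#./..] H move#1: H10:-1/##/##/#./#./..*, H40:-1/##/../#./#./##
  | [##/##/#./#./..] V move#2: V21:-1/##/##/##/##/.., V31:+1/##/##/#./##/.#*
  | [##/##/#./##/.#] end (terminal -1, H#3); searched ##/../#./#./.. to 6
V moving scores -1; V passing scores +1

zugzwang(##/../#./#./.., V) = True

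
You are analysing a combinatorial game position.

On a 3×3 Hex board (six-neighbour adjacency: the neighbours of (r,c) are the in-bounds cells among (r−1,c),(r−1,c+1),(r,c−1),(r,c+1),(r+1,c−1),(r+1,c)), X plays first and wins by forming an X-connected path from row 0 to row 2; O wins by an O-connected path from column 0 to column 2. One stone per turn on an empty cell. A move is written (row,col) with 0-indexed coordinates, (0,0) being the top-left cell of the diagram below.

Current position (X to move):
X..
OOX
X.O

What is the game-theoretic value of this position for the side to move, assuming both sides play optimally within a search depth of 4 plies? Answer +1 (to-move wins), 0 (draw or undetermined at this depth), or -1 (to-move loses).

value(X../OOX/X.O, X) = -1

p1 X@[X../OOX/X.O]: (0,1)[XX./OOX/X.O]-1* (0,2)[X.X/OOX/X.O]-1 (2,1)[X../OOX/XXO]-1
p2 O@[XX./OOX/X.O]: (0,2)[XXO/OOX/X.O]+1* (2,1)[XX./OOX/XOO]+1
p3 X@[XXO/OOX/X.O] terminal -1; root [X../OOX/X.O] d4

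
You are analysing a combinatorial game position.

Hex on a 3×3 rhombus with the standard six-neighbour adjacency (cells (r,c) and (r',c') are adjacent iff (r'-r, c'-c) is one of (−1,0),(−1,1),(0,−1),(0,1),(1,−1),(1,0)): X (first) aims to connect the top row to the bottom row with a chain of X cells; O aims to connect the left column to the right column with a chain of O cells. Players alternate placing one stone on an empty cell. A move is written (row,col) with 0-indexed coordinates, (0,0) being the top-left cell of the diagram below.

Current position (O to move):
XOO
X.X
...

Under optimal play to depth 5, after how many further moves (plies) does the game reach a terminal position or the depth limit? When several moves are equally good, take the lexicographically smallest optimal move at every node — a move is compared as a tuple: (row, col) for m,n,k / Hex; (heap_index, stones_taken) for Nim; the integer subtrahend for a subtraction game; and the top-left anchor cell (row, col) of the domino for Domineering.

PV length from [XOO/X.X/...]: 2 plies

ply 1, O at XOO/X.X/... | (1,1)=-1→XOO/XOX/...*; (2,0)=-1→XOO/X.X/O..; (2,1)=-1→XOO/X.X/.O.; (2,2)=-1→XOO/X.X/..O
ply 2, X at XOO/XOX/... | (2,0)=+1→XOO/XOX/X..*; (2,1)=-1→XOO/XOX/.X.; (2,2)=-1→XOO/XOX/..X
ply 3: XOO/XOX/X.. is terminal -1 (O); from XOO/X.X/... depth 5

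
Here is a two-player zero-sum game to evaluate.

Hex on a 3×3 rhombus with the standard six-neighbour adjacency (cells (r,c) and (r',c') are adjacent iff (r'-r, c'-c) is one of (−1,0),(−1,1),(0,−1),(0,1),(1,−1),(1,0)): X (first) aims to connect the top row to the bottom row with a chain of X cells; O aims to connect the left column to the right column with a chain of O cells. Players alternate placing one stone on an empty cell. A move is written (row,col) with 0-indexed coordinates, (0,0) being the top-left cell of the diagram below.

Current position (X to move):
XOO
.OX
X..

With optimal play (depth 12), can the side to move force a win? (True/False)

ply 1, X at XOO/.OX/X.. | (1,0)=+1→XOO/XOX/X..*; (2,1)=-1→XOO/.OX/XX.; (2,2)=-1→XOO/.OX/X.X
ply 2: XOO/XOX/X.. is terminal -1 (O); from XOO/.OX/X.. depth 12

X winning at [XOO/.OX/X..]: True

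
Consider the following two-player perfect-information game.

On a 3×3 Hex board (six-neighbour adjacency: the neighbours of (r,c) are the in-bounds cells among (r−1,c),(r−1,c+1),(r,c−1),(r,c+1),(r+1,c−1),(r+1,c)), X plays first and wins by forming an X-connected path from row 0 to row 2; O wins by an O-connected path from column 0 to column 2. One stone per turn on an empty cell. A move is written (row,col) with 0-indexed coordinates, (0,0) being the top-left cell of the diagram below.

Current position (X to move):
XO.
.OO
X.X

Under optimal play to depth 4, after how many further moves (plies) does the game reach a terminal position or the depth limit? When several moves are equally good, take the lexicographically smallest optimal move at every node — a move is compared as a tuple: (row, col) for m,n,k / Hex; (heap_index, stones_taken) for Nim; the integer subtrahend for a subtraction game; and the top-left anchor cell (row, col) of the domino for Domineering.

p1 X@[XO./.OO/X.X]: (0,2)[XOX/.OO/X.X]-1 (1,0)[XO./XOO/X.X]+1* (2,1)[XO./.OO/XXX]-1
p2 O@[XO./XOO/X.X] terminal -1; root [XO./.OO/X.X] d4

PV length from [XO./.OO/X.X]: 1 ply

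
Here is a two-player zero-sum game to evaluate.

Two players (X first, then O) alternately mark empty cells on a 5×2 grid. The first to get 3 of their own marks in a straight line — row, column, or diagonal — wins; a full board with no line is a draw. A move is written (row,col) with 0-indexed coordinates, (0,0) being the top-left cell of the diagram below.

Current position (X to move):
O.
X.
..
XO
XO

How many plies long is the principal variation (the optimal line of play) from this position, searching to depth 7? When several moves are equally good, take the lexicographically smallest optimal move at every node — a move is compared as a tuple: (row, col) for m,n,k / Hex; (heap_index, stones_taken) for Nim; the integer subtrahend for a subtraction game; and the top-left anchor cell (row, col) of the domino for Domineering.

PV length from [O./X./../XO/XO]: 1 ply

[O./X./../XO/XO] X move#1: (0,1):-1/OX/X./../XO/XO, (1,1):-1/O./XX/../XO/XO, (2,0):+1/O./X./X./XO/XO*, (2,1):+0/O./X./.X/XO/XO
[O./X./X./XO/XO] end (terminal -1, O#2); searched O./X./../XO/XO to 7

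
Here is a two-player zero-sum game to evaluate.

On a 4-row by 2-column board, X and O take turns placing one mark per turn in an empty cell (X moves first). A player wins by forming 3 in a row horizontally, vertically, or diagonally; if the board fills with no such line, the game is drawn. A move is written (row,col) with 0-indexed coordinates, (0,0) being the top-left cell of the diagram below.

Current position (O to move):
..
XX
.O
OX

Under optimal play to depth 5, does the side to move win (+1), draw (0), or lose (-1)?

value(../XX/.O/OX, O) = 0

p1 O@[../XX/.O/OX]: (0,0)[O./XX/.O/OX]+0* (0,1)[.O/XX/.O/OX]+0 (2,0)[../XX/OO/OX]+0
p2 X@[O./XX/.O/OX]: (0,1)[OX/XX/.O/OX]+0* (2,0)[O./XX/XO/OX]+0
p3 O@[OX/XX/.O/OX]: (2,0)[OX/XX/OO/OX]+0*
p4 X@[OX/XX/OO/OX] terminal +0; root [../XX/.O/OX] d5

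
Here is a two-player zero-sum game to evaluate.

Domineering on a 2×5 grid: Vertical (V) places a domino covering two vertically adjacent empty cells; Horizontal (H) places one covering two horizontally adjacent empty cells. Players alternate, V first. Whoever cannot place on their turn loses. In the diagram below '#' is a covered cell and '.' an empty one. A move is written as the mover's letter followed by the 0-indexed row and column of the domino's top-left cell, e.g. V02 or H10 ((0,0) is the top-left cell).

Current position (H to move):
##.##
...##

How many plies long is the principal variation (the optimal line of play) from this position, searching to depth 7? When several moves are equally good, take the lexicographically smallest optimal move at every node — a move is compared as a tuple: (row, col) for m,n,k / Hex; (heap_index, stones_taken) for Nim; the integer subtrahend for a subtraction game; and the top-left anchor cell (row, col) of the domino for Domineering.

p1 H@[##.##/...##]: H10[##.##/##.##]-1 H11[##.##/.####]+1*
p2 V@[##.##/.####] terminal -1; root [##.##/...##] d7

PV length from [##.##/...##]: 1 ply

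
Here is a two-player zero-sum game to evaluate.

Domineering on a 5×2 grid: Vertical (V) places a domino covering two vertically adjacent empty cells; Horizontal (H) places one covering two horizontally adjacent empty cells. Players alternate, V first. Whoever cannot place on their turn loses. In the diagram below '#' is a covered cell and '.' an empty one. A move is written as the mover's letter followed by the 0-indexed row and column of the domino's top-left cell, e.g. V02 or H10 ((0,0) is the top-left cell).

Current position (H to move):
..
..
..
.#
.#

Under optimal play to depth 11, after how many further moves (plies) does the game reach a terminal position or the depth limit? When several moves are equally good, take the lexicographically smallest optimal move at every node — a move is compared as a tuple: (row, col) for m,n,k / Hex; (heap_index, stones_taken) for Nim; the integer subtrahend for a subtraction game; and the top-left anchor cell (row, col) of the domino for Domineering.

PV length from [../../../.#/.#]: 3 plies

[../../../.#/.#] H move#1: H00:-1/##/../../.#/.#, H10:+1/../##/../.#/.#*, H20:-1/../../##/.#/.#
[../##/../.#/.#] V move#2: V20:-1/../##/#./##/.#*, V30:-1/../##/../##/##
[../##/#./##/.#] H move#3: H00:+1/##/##/#./##/.#*
[##/##/#./##/.#] end (terminal -1, V#4); searched ../../../.#/.# to 11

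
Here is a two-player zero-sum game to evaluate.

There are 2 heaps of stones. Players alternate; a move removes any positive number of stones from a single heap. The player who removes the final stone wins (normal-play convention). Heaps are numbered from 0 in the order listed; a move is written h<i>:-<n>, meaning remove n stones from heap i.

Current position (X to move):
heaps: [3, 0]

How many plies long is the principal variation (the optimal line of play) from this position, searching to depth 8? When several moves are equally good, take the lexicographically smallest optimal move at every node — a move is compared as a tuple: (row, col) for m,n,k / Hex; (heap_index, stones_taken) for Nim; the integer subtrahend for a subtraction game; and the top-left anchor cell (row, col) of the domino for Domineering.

ply 1, X at (3,0) | h0:-1=-1→(2,0); h0:-2=-1→(1,0); h0:-3=+1→(0,0)*
ply 2: (0,0) is terminal -1 (O); from (3,0) depth 8

PV length from [(3,0)]: 1 ply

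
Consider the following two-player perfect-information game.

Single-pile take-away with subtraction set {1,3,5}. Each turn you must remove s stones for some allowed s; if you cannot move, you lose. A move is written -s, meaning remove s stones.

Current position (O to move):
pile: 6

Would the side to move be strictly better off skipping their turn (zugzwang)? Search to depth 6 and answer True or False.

zugzwang(6, O) = True

ply 1, O at 6 | -1=-1→5*; -3=-1→3; -5=-1→1
ply 2, X at 5 | -1=+1→4*; -3=+1→2; -5=+1→0
ply 3, O at 4 | -1=-1→3*; -3=-1→1
ply 4, X at 3 | -1=+1→2*; -3=+1→0
ply 5, O at 2 | -1=-1→1*
ply 6, X at 1 | -1=+1→0*
ply 7: 0 is terminal -1 (O); from 6 depth 6
suppose O passes — search the same position with X to move:
pass> ply 1, X at 6 | -1=-1→5*; -3=-1→3; -5=-1→1
pass> ply 2, O at 5 | -1=+1→4*; -3=+1→2; -5=+1→0
pass> ply 3, X at 4 | -1=-1→3*; -3=-1→1
pass> ply 4, O at 3 | -1=+1→2*; -3=+1→0
pass> ply 5, X at 2 | -1=-1→1*
pass> ply 6, O at 1 | -1=+1→0*
pass> ply 7: 0 is terminal -1 (X); from 6 depth 6
for O: play -1, pass +1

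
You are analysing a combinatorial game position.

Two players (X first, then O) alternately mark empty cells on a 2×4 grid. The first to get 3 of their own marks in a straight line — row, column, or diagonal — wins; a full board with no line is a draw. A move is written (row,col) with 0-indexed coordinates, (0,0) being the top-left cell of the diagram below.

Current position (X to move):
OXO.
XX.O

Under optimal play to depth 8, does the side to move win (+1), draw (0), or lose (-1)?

[OXO./XX.O] X move#1: (0,3):+0/OXOX/XX.O, (1,2):+1/OXO./XXXO*
[OXO./XXXO] end (terminal -1, O#2); searched OXO./XX.O to 8

value(OXO./XX.O, X) = +1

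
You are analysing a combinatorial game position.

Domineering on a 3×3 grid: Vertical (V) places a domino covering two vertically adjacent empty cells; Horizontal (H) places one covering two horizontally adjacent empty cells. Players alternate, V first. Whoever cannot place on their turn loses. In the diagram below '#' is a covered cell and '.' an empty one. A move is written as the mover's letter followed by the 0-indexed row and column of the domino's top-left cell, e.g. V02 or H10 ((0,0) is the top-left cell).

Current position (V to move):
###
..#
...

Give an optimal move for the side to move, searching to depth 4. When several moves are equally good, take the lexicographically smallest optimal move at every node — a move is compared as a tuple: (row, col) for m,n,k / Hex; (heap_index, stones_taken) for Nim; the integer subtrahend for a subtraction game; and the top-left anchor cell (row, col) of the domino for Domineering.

V's best at [###/..#/...]: V11

[###/..#/...] V move#1: V10:-1/###/#.#/#.., V11:+1/###/.##/.#.*
[###/.##/.#.] end (terminal -1, H#2); searched ###/..#/... to 4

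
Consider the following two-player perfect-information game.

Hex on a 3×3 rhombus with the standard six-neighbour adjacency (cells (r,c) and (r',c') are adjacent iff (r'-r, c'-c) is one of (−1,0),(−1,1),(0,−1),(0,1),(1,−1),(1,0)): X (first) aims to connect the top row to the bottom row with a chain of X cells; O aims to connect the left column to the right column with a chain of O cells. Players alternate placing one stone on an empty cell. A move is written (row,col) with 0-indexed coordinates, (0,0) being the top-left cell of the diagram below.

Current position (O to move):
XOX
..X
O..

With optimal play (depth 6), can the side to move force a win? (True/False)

O winning at [XOX/..X/O..]: False

[XOX/..X/O..] O move#1: (1,0):-1/XOX/O.X/O..*, (1,1):-1/XOX/.OX/O.., (2,1):-1/XOX/..X/OO., (2,2):-1/XOX/..X/O.O
[XOX/O.X/O..] X move#2: (1,1):+1/XOX/OXX/O..*, (2,1):+1/XOX/O.X/OX., (2,2):+1/XOX/O.X/O.X
[XOX/OXX/O..] O move#3: (2,1):-1/XOX/OXX/OO.*, (2,2):-1/XOX/OXX/O.O
[XOX/OXX/OO.] X move#4: (2,2):+1/XOX/OXX/OOX*
[XOX/OXX/OOX] end (terminal -1, O#5); searched XOX/..X/O.. to 6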